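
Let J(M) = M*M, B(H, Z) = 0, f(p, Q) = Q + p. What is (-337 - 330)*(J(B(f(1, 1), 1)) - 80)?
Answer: 53360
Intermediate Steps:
J(M) = M²
(-337 - 330)*(J(B(f(1, 1), 1)) - 80) = (-337 - 330)*(0² - 80) = -667*(0 - 80) = -667*(-80) = 53360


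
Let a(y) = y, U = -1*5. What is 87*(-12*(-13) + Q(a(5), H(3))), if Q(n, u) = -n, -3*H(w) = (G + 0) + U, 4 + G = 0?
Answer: 13137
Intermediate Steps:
U = -5
G = -4 (G = -4 + 0 = -4)
H(w) = 3 (H(w) = -((-4 + 0) - 5)/3 = -(-4 - 5)/3 = -⅓*(-9) = 3)
87*(-12*(-13) + Q(a(5), H(3))) = 87*(-12*(-13) - 1*5) = 87*(156 - 5) = 87*151 = 13137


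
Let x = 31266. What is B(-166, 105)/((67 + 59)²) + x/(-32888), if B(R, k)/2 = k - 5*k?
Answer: -3119077/3107916 ≈ -1.0036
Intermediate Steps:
B(R, k) = -8*k (B(R, k) = 2*(k - 5*k) = 2*(-4*k) = -8*k)
B(-166, 105)/((67 + 59)²) + x/(-32888) = (-8*105)/((67 + 59)²) + 31266/(-32888) = -840/(126²) + 31266*(-1/32888) = -840/15876 - 15633/16444 = -840*1/15876 - 15633/16444 = -10/189 - 15633/16444 = -3119077/3107916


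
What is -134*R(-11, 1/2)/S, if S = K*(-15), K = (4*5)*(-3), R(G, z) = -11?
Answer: 737/450 ≈ 1.6378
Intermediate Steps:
K = -60 (K = 20*(-3) = -60)
S = 900 (S = -60*(-15) = 900)
-134*R(-11, 1/2)/S = -(-1474)/900 = -134*(-11/900) = 737/450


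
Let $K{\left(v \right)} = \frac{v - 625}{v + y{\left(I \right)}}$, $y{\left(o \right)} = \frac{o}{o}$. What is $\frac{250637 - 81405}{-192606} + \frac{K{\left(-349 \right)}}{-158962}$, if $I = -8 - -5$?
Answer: $- \frac{780157891523}{887894014188} \approx -0.87866$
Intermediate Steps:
$I = -3$ ($I = -8 + 5 = -3$)
$y{\left(o \right)} = 1$
$K{\left(v \right)} = \frac{-625 + v}{1 + v}$ ($K{\left(v \right)} = \frac{v - 625}{v + 1} = \frac{-625 + v}{1 + v}$)
$\frac{250637 - 81405}{-192606} + \frac{K{\left(-349 \right)}}{-158962} = \frac{250637 - 81405}{-192606} + \frac{\frac{1}{1 - 349} \left(-625 - 349\right)}{-158962} = 169232 \left(- \frac{1}{192606}\right) + \frac{1}{-348} \left(-974\right) \left(- \frac{1}{158962}\right) = - \frac{84616}{96303} + \left(- \frac{1}{348}\right) \left(-974\right) \left(- \frac{1}{158962}\right) = - \frac{84616}{96303} + \frac{487}{174} \left(- \frac{1}{158962}\right) = - \frac{84616}{96303} - \frac{487}{27659388} = - \frac{780157891523}{887894014188}$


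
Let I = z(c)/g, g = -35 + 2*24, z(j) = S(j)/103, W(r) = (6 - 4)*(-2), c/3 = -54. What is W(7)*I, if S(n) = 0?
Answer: 0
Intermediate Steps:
c = -162 (c = 3*(-54) = -162)
W(r) = -4 (W(r) = 2*(-2) = -4)
z(j) = 0 (z(j) = 0/103 = 0*(1/103) = 0)
g = 13 (g = -35 + 48 = 13)
I = 0 (I = 0/13 = 0*(1/13) = 0)
W(7)*I = -4*0 = 0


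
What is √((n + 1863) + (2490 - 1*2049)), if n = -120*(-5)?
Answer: 22*√6 ≈ 53.889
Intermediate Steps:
n = 600
√((n + 1863) + (2490 - 1*2049)) = √((600 + 1863) + (2490 - 1*2049)) = √(2463 + (2490 - 2049)) = √(2463 + 441) = √2904 = 22*√6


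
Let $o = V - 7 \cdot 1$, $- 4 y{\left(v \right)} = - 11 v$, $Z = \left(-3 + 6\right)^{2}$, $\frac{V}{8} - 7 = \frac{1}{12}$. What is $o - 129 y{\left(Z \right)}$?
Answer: $- \frac{37717}{12} \approx -3143.1$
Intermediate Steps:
$V = \frac{170}{3}$ ($V = 56 + \frac{8}{12} = 56 + 8 \cdot \frac{1}{12} = 56 + \frac{2}{3} = \frac{170}{3} \approx 56.667$)
$Z = 9$ ($Z = 3^{2} = 9$)
$y{\left(v \right)} = \frac{11 v}{4}$ ($y{\left(v \right)} = - \frac{\left(-11\right) v}{4} = \frac{11 v}{4}$)
$o = \frac{149}{3}$ ($o = \frac{170}{3} - 7 \cdot 1 = \frac{170}{3} - 7 = \frac{149}{3} \approx 49.667$)
$o - 129 y{\left(Z \right)} = \frac{149}{3} - 129 \cdot \frac{11}{4} \cdot 9 = \frac{149}{3} - \frac{12771}{4} = - \frac{37717}{12}$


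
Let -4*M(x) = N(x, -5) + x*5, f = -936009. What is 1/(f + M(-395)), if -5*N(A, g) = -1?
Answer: -10/9355153 ≈ -1.0689e-6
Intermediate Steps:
N(A, g) = ⅕ (N(A, g) = -⅕*(-1) = ⅕)
M(x) = -1/20 - 5*x/4 (M(x) = -(⅕ + x*5)/4 = -(⅕ + 5*x)/4 = -1/20 - 5*x/4)
1/(f + M(-395)) = 1/(-936009 + (-1/20 - 5/4*(-395))) = 1/(-936009 + (-1/20 + 1975/4)) = 1/(-936009 + 4937/10) = 1/(-9355153/10) = -10/9355153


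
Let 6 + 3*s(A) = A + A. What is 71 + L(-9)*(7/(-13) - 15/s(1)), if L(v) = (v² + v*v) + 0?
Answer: 46963/26 ≈ 1806.3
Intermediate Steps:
s(A) = -2 + 2*A/3 (s(A) = -2 + (A + A)/3 = -2 + (2*A)/3 = -2 + 2*A/3)
L(v) = 2*v² (L(v) = (v² + v²) + 0 = 2*v² + 0 = 2*v²)
71 + L(-9)*(7/(-13) - 15/s(1)) = 71 + (2*(-9)²)*(7/(-13) - 15/(-2 + (⅔)*1)) = 71 + (2*81)*(7*(-1/13) - 15/(-2 + ⅔)) = 71 + 162*(-7/13 - 15/(-4/3)) = 71 + 162*(-7/13 - 15*(-¾)) = 71 + 162*(-7/13 + 45/4) = 71 + 162*(557/52) = 71 + 45117/26 = 46963/26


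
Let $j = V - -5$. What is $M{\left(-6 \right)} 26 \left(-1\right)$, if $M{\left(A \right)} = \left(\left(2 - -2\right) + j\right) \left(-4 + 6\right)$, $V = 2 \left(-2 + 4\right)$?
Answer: $-676$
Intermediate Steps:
$V = 4$ ($V = 2 \cdot 2 = 4$)
$j = 9$ ($j = 4 - -5 = 4 + 5 = 9$)
$M{\left(A \right)} = 26$ ($M{\left(A \right)} = \left(\left(2 - -2\right) + 9\right) \left(-4 + 6\right) = \left(\left(2 + 2\right) + 9\right) 2 = \left(4 + 9\right) 2 = 13 \cdot 2 = 26$)
$M{\left(-6 \right)} 26 \left(-1\right) = 26 \cdot 26 \left(-1\right) = 676 \left(-1\right) = -676$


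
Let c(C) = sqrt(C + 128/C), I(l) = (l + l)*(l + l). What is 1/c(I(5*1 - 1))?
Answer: sqrt(66)/66 ≈ 0.12309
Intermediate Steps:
I(l) = 4*l**2 (I(l) = (2*l)*(2*l) = 4*l**2)
1/c(I(5*1 - 1)) = 1/(sqrt(4*(5*1 - 1)**2 + 128/((4*(5*1 - 1)**2)))) = 1/(sqrt(4*(5 - 1)**2 + 128/((4*(5 - 1)**2)))) = 1/(sqrt(4*4**2 + 128/((4*4**2)))) = 1/(sqrt(4*16 + 128/((4*16)))) = 1/(sqrt(64 + 128/64)) = 1/(sqrt(64 + 128*(1/64))) = 1/(sqrt(64 + 2)) = 1/(sqrt(66)) = sqrt(66)/66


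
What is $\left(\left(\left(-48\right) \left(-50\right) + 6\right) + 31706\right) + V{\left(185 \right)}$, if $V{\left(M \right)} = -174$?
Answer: $33938$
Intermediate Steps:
$\left(\left(\left(-48\right) \left(-50\right) + 6\right) + 31706\right) + V{\left(185 \right)} = \left(\left(\left(-48\right) \left(-50\right) + 6\right) + 31706\right) - 174 = \left(\left(2400 + 6\right) + 31706\right) - 174 = \left(2406 + 31706\right) - 174 = 34112 - 174 = 33938$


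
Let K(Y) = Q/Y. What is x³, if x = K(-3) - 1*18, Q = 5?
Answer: -205379/27 ≈ -7606.6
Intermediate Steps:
K(Y) = 5/Y
x = -59/3 (x = 5/(-3) - 1*18 = 5*(-⅓) - 18 = -5/3 - 18 = -59/3 ≈ -19.667)
x³ = (-59/3)³ = -205379/27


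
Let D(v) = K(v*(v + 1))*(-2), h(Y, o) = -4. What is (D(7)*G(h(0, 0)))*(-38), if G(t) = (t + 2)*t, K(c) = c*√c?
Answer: 68096*√14 ≈ 2.5479e+5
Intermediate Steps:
K(c) = c^(3/2)
D(v) = -2*(v*(1 + v))^(3/2) (D(v) = (v*(v + 1))^(3/2)*(-2) = (v*(1 + v))^(3/2)*(-2) = -2*(v*(1 + v))^(3/2))
G(t) = t*(2 + t) (G(t) = (2 + t)*t = t*(2 + t))
(D(7)*G(h(0, 0)))*(-38) = ((-2*7*√7*(1 + 7)^(3/2))*(-4*(2 - 4)))*(-38) = ((-2*112*√14)*(-4*(-2)))*(-38) = (-224*√14*8)*(-38) = -1792*√14*(-38) = 68096*√14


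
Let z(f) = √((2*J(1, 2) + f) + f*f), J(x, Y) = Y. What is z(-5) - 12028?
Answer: -12028 + 2*√6 ≈ -12023.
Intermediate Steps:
z(f) = √(4 + f + f²) (z(f) = √((2*2 + f) + f*f) = √((4 + f) + f²) = √(4 + f + f²))
z(-5) - 12028 = √(4 - 5 + (-5)²) - 12028 = √(4 - 5 + 25) - 12028 = √24 - 12028 = 2*√6 - 12028 = -12028 + 2*√6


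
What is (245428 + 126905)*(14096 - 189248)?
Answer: -65214869616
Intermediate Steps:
(245428 + 126905)*(14096 - 189248) = 372333*(-175152) = -65214869616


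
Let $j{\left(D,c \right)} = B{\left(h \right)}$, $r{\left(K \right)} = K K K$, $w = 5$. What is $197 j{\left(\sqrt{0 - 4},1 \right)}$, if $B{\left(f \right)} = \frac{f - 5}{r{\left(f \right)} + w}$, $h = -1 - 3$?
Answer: $\frac{1773}{59} \approx 30.051$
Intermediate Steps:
$r{\left(K \right)} = K^{3}$ ($r{\left(K \right)} = K^{2} K = K^{3}$)
$h = -4$ ($h = -1 - 3 = -4$)
$B{\left(f \right)} = \frac{-5 + f}{5 + f^{3}}$ ($B{\left(f \right)} = \frac{f - 5}{f^{3} + 5} = \frac{-5 + f}{5 + f^{3}}$)
$j{\left(D,c \right)} = \frac{9}{59}$ ($j{\left(D,c \right)} = \frac{-5 - 4}{5 + \left(-4\right)^{3}} = \frac{1}{5 - 64} \left(-9\right) = \frac{1}{-59} \left(-9\right) = \left(- \frac{1}{59}\right) \left(-9\right) = \frac{9}{59}$)
$197 j{\left(\sqrt{0 - 4},1 \right)} = 197 \cdot \frac{9}{59} = \frac{1773}{59}$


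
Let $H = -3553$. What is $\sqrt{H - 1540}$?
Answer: $i \sqrt{5093} \approx 71.365 i$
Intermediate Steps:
$\sqrt{H - 1540} = \sqrt{-3553 - 1540} = \sqrt{-5093} = i \sqrt{5093}$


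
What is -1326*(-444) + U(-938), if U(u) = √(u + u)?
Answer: 588744 + 2*I*√469 ≈ 5.8874e+5 + 43.313*I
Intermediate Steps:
U(u) = √2*√u (U(u) = √(2*u) = √2*√u)
-1326*(-444) + U(-938) = -1326*(-444) + √2*√(-938) = 588744 + √2*(I*√938) = 588744 + 2*I*√469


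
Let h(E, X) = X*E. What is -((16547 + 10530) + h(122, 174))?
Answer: -48305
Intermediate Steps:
h(E, X) = E*X
-((16547 + 10530) + h(122, 174)) = -((16547 + 10530) + 122*174) = -(27077 + 21228) = -1*48305 = -48305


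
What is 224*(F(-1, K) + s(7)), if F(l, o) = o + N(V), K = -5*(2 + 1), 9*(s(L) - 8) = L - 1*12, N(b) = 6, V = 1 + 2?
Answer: -3136/9 ≈ -348.44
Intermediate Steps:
V = 3
s(L) = 20/3 + L/9 (s(L) = 8 + (L - 1*12)/9 = 8 + (L - 12)/9 = 8 + (-12 + L)/9 = 8 + (-4/3 + L/9) = 20/3 + L/9)
K = -15 (K = -5*3 = -15)
F(l, o) = 6 + o (F(l, o) = o + 6 = 6 + o)
224*(F(-1, K) + s(7)) = 224*((6 - 15) + (20/3 + (⅑)*7)) = 224*(-9 + (20/3 + 7/9)) = 224*(-9 + 67/9) = 224*(-14/9) = -3136/9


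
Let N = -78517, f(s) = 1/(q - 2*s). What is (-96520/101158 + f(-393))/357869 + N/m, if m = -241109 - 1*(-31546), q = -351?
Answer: 618221621490980822/1650054095162825655 ≈ 0.37467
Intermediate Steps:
f(s) = 1/(-351 - 2*s)
m = -209563 (m = -241109 + 31546 = -209563)
(-96520/101158 + f(-393))/357869 + N/m = (-96520/101158 - 1/(351 + 2*(-393)))/357869 - 78517/(-209563) = (-96520*1/101158 - 1/(351 - 786))*(1/357869) - 78517*(-1/209563) = (-48260/50579 - 1/(-435))*(1/357869) + 78517/209563 = (-48260/50579 - 1*(-1/435))*(1/357869) + 78517/209563 = (-48260/50579 + 1/435)*(1/357869) + 78517/209563 = -20942521/22001865*1/357869 + 78517/209563 = -20942521/7873785425685 + 78517/209563 = 618221621490980822/1650054095162825655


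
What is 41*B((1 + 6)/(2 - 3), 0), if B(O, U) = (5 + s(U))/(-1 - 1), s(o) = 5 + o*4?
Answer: -205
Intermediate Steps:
s(o) = 5 + 4*o
B(O, U) = -5 - 2*U (B(O, U) = (5 + (5 + 4*U))/(-1 - 1) = (10 + 4*U)/(-2) = (10 + 4*U)*(-½) = -5 - 2*U)
41*B((1 + 6)/(2 - 3), 0) = 41*(-5 - 2*0) = 41*(-5 + 0) = 41*(-5) = -205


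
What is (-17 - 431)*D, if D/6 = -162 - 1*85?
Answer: 663936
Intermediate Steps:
D = -1482 (D = 6*(-162 - 1*85) = 6*(-162 - 85) = 6*(-247) = -1482)
(-17 - 431)*D = (-17 - 431)*(-1482) = -448*(-1482) = 663936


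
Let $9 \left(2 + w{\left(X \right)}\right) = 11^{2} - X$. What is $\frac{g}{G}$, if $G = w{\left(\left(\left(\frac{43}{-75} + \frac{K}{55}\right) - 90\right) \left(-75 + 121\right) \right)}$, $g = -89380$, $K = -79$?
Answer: $- \frac{663646500}{3576743} \approx -185.54$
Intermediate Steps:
$w{\left(X \right)} = \frac{103}{9} - \frac{X}{9}$ ($w{\left(X \right)} = -2 + \frac{11^{2} - X}{9} = -2 + \frac{121 - X}{9} = -2 - \left(- \frac{121}{9} + \frac{X}{9}\right) = \frac{103}{9} - \frac{X}{9}$)
$G = \frac{3576743}{7425}$ ($G = \frac{103}{9} - \frac{\left(\left(\frac{43}{-75} - \frac{79}{55}\right) - 90\right) \left(-75 + 121\right)}{9} = \frac{103}{9} - \frac{\left(\left(43 \left(- \frac{1}{75}\right) - \frac{79}{55}\right) - 90\right) 46}{9} = \frac{103}{9} - \frac{\left(\left(- \frac{43}{75} - \frac{79}{55}\right) - 90\right) 46}{9} = \frac{103}{9} - \frac{\left(- \frac{1658}{825} - 90\right) 46}{9} = \frac{103}{9} - \frac{\left(- \frac{75908}{825}\right) 46}{9} = \frac{103}{9} - - \frac{3491768}{7425} = \frac{103}{9} + \frac{3491768}{7425} = \frac{3576743}{7425} \approx 481.72$)
$\frac{g}{G} = - \frac{89380}{\frac{3576743}{7425}} = \left(-89380\right) \frac{7425}{3576743} = - \frac{663646500}{3576743}$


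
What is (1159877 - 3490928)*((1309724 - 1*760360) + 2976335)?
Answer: -8218584179649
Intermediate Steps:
(1159877 - 3490928)*((1309724 - 1*760360) + 2976335) = -2331051*((1309724 - 760360) + 2976335) = -2331051*(549364 + 2976335) = -2331051*3525699 = -8218584179649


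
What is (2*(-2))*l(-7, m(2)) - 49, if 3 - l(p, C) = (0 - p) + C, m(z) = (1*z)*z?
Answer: -17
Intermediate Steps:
m(z) = z**2 (m(z) = z*z = z**2)
l(p, C) = 3 + p - C (l(p, C) = 3 - ((0 - p) + C) = 3 - (-p + C) = 3 - (C - p) = 3 + (p - C) = 3 + p - C)
(2*(-2))*l(-7, m(2)) - 49 = (2*(-2))*(3 - 7 - 1*2**2) - 49 = -4*(3 - 7 - 1*4) - 49 = -4*(3 - 7 - 4) - 49 = -4*(-8) - 49 = 32 - 49 = -17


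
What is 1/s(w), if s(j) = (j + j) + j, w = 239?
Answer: 1/717 ≈ 0.0013947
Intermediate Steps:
s(j) = 3*j (s(j) = 2*j + j = 3*j)
1/s(w) = 1/(3*239) = 1/717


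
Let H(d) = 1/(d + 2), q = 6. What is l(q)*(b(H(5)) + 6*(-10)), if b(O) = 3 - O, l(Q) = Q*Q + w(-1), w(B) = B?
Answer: -2000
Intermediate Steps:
H(d) = 1/(2 + d)
l(Q) = -1 + Q² (l(Q) = Q*Q - 1 = Q² - 1 = -1 + Q²)
l(q)*(b(H(5)) + 6*(-10)) = (-1 + 6²)*((3 - 1/(2 + 5)) + 6*(-10)) = (-1 + 36)*((3 - 1/7) - 60) = 35*((3 - 1*⅐) - 60) = 35*((3 - ⅐) - 60) = 35*(20/7 - 60) = 35*(-400/7) = -2000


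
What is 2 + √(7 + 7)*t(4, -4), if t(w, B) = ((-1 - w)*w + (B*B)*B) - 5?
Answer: 2 - 89*√14 ≈ -331.01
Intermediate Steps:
t(w, B) = -5 + B³ + w*(-1 - w) (t(w, B) = (w*(-1 - w) + B²*B) - 5 = (w*(-1 - w) + B³) - 5 = (B³ + w*(-1 - w)) - 5 = -5 + B³ + w*(-1 - w))
2 + √(7 + 7)*t(4, -4) = 2 + √(7 + 7)*(-5 + (-4)³ - 1*4 - 1*4²) = 2 + √14*(-5 - 64 - 4 - 1*16) = 2 + √14*(-5 - 64 - 4 - 16) = 2 + √14*(-89) = 2 - 89*√14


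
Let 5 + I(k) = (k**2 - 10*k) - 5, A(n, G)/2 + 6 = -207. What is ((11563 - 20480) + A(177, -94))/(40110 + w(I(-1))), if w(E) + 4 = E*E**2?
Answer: -9343/40107 ≈ -0.23295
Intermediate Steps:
A(n, G) = -426 (A(n, G) = -12 + 2*(-207) = -12 - 414 = -426)
I(k) = -10 + k**2 - 10*k (I(k) = -5 + ((k**2 - 10*k) - 5) = -5 + (-5 + k**2 - 10*k) = -10 + k**2 - 10*k)
w(E) = -4 + E**3 (w(E) = -4 + E*E**2 = -4 + E**3)
((11563 - 20480) + A(177, -94))/(40110 + w(I(-1))) = ((11563 - 20480) - 426)/(40110 + (-4 + (-10 + (-1)**2 - 10*(-1))**3)) = (-8917 - 426)/(40110 + (-4 + (-10 + 1 + 10)**3)) = -9343/(40110 + (-4 + 1**3)) = -9343/(40110 + (-4 + 1)) = -9343/(40110 - 3) = -9343/40107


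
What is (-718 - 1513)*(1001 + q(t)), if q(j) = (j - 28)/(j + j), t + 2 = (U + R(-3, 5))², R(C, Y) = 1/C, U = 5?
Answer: -397432571/178 ≈ -2.2328e+6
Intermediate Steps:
t = 178/9 (t = -2 + (5 + 1/(-3))² = -2 + (5 - ⅓)² = -2 + (14/3)² = -2 + 196/9 = 178/9 ≈ 19.778)
q(j) = (-28 + j)/(2*j) (q(j) = (-28 + j)/((2*j)) = (-28 + j)*(1/(2*j)) = (-28 + j)/(2*j))
(-718 - 1513)*(1001 + q(t)) = (-718 - 1513)*(1001 + (-28 + 178/9)/(2*(178/9))) = -2231*(1001 + (½)*(9/178)*(-74/9)) = -2231*(1001 - 37/178) = -2231*178141/178 = -397432571/178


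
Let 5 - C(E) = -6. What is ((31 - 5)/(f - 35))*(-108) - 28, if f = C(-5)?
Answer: 89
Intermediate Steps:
C(E) = 11 (C(E) = 5 - 1*(-6) = 5 + 6 = 11)
f = 11
((31 - 5)/(f - 35))*(-108) - 28 = ((31 - 5)/(11 - 35))*(-108) - 28 = (26/(-24))*(-108) - 28 = (26*(-1/24))*(-108) - 28 = -13/12*(-108) - 28 = 117 - 28 = 89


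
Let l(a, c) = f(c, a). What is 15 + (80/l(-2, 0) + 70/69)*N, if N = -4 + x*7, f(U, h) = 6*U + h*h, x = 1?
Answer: 1795/23 ≈ 78.043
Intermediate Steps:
f(U, h) = h**2 + 6*U (f(U, h) = 6*U + h**2 = h**2 + 6*U)
l(a, c) = a**2 + 6*c
N = 3 (N = -4 + 1*7 = -4 + 7 = 3)
15 + (80/l(-2, 0) + 70/69)*N = 15 + (80/((-2)**2 + 6*0) + 70/69)*3 = 15 + (80/(4 + 0) + 70*(1/69))*3 = 15 + (80/4 + 70/69)*3 = 15 + (80*(1/4) + 70/69)*3 = 15 + (20 + 70/69)*3 = 15 + (1450/69)*3 = 15 + 1450/23 = 1795/23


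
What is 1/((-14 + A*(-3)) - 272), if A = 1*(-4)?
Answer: -1/274 ≈ -0.0036496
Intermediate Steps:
A = -4
1/((-14 + A*(-3)) - 272) = 1/((-14 - 4*(-3)) - 272) = 1/((-14 + 12) - 272) = 1/(-2 - 272) = 1/(-274) = -1/274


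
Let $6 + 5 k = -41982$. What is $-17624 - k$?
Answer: $- \frac{46132}{5} \approx -9226.4$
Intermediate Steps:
$k = - \frac{41988}{5}$ ($k = - \frac{6}{5} + \frac{1}{5} \left(-41982\right) = - \frac{6}{5} - \frac{41982}{5} = - \frac{41988}{5} \approx -8397.6$)
$-17624 - k = -17624 - - \frac{41988}{5} = -17624 + \frac{41988}{5} = - \frac{46132}{5}$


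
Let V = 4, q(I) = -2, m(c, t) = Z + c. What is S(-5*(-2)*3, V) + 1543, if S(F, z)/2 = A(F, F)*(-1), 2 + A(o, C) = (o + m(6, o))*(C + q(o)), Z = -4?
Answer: -245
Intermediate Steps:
m(c, t) = -4 + c
A(o, C) = -2 + (-2 + C)*(2 + o) (A(o, C) = -2 + (o + (-4 + 6))*(C - 2) = -2 + (o + 2)*(-2 + C) = -2 + (2 + o)*(-2 + C) = -2 + (-2 + C)*(2 + o))
S(F, z) = 12 - 2*F² (S(F, z) = 2*((-6 - 2*F + 2*F + F*F)*(-1)) = 2*((-6 - 2*F + 2*F + F²)*(-1)) = 2*((-6 + F²)*(-1)) = 2*(6 - F²) = 12 - 2*F²)
S(-5*(-2)*3, V) + 1543 = (12 - 2*(-5*(-2)*3)²) + 1543 = (12 - 2*(10*3)²) + 1543 = (12 - 2*30²) + 1543 = (12 - 2*900) + 1543 = (12 - 1800) + 1543 = -1788 + 1543 = -245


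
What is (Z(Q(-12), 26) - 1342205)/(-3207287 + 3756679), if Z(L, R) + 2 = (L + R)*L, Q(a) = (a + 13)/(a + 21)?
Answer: -27179633/11125188 ≈ -2.4431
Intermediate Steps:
Q(a) = (13 + a)/(21 + a)
Z(L, R) = -2 + L*(L + R) (Z(L, R) = -2 + (L + R)*L = -2 + L*(L + R))
(Z(Q(-12), 26) - 1342205)/(-3207287 + 3756679) = ((-2 + ((13 - 12)/(21 - 12))² + ((13 - 12)/(21 - 12))*26) - 1342205)/(-3207287 + 3756679) = ((-2 + (1/9)² + (1/9)*26) - 1342205)/549392 = ((-2 + ((⅑)*1)² + ((⅑)*1)*26) - 1342205)*(1/549392) = ((-2 + (⅑)² + (⅑)*26) - 1342205)*(1/549392) = ((-2 + 1/81 + 26/9) - 1342205)*(1/549392) = (73/81 - 1342205)*(1/549392) = -108718532/81*1/549392 = -27179633/11125188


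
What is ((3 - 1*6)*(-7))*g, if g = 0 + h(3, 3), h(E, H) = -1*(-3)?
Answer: 63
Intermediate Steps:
h(E, H) = 3
g = 3 (g = 0 + 3 = 3)
((3 - 1*6)*(-7))*g = ((3 - 1*6)*(-7))*3 = ((3 - 6)*(-7))*3 = -3*(-7)*3 = 21*3 = 63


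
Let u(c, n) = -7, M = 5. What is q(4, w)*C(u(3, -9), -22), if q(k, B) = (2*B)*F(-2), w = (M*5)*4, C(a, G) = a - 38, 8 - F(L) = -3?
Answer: -99000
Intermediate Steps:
F(L) = 11 (F(L) = 8 - 1*(-3) = 8 + 3 = 11)
C(a, G) = -38 + a
w = 100 (w = (5*5)*4 = 25*4 = 100)
q(k, B) = 22*B (q(k, B) = (2*B)*11 = 22*B)
q(4, w)*C(u(3, -9), -22) = (22*100)*(-38 - 7) = 2200*(-45) = -99000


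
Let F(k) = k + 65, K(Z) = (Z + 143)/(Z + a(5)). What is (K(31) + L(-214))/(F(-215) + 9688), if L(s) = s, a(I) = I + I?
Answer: -4300/195529 ≈ -0.021992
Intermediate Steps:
a(I) = 2*I
K(Z) = (143 + Z)/(10 + Z) (K(Z) = (Z + 143)/(Z + 2*5) = (143 + Z)/(Z + 10) = (143 + Z)/(10 + Z))
F(k) = 65 + k
(K(31) + L(-214))/(F(-215) + 9688) = ((143 + 31)/(10 + 31) - 214)/((65 - 215) + 9688) = (174/41 - 214)/(-150 + 9688) = ((1/41)*174 - 214)/9538 = (174/41 - 214)*(1/9538) = -8600/41*1/9538 = -4300/195529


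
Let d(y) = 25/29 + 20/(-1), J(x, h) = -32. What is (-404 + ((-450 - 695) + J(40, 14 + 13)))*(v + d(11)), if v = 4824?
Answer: -220298121/29 ≈ -7.5965e+6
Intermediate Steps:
d(y) = -555/29 (d(y) = 25*(1/29) + 20*(-1) = 25/29 - 20 = -555/29)
(-404 + ((-450 - 695) + J(40, 14 + 13)))*(v + d(11)) = (-404 + ((-450 - 695) - 32))*(4824 - 555/29) = (-404 + (-1145 - 32))*(139341/29) = (-404 - 1177)*(139341/29) = -1581*139341/29 = -220298121/29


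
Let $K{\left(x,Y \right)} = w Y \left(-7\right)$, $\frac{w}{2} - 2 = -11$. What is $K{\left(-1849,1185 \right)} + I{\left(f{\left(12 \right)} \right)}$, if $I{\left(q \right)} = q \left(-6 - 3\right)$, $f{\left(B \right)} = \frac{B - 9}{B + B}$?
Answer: $\frac{1194471}{8} \approx 1.4931 \cdot 10^{5}$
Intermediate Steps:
$w = -18$ ($w = 4 + 2 \left(-11\right) = 4 - 22 = -18$)
$f{\left(B \right)} = \frac{-9 + B}{2 B}$
$K{\left(x,Y \right)} = 126 Y$ ($K{\left(x,Y \right)} = - 18 Y \left(-7\right) = 126 Y$)
$I{\left(q \right)} = - 9 q$ ($I{\left(q \right)} = q \left(-9\right) = - 9 q$)
$K{\left(-1849,1185 \right)} + I{\left(f{\left(12 \right)} \right)} = 126 \cdot 1185 - 9 \frac{-9 + 12}{2 \cdot 12} = 149310 - 9 \cdot \frac{1}{2} \cdot \frac{1}{12} \cdot 3 = 149310 - \frac{9}{8} = \frac{1194471}{8}$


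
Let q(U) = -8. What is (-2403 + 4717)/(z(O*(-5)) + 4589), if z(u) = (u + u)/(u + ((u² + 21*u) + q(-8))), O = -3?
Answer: 1265758/2510213 ≈ 0.50424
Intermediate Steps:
z(u) = 2*u/(-8 + u² + 22*u) (z(u) = (u + u)/(u + ((u² + 21*u) - 8)) = (2*u)/(u + (-8 + u² + 21*u)) = (2*u)/(-8 + u² + 22*u) = 2*u/(-8 + u² + 22*u))
(-2403 + 4717)/(z(O*(-5)) + 4589) = (-2403 + 4717)/(2*(-3*(-5))/(-8 + (-3*(-5))² + 22*(-3*(-5))) + 4589) = 2314/(2*15/(-8 + 15² + 22*15) + 4589) = 2314/(2*15/(-8 + 225 + 330) + 4589) = 2314/(2*15/547 + 4589) = 2314/(2*15*(1/547) + 4589) = 2314/(30/547 + 4589) = 2314/(2510213/547) = 2314*(547/2510213) = 1265758/2510213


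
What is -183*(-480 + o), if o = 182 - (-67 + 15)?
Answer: 45018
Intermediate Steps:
o = 234 (o = 182 - 1*(-52) = 182 + 52 = 234)
-183*(-480 + o) = -183*(-480 + 234) = -183*(-246) = 45018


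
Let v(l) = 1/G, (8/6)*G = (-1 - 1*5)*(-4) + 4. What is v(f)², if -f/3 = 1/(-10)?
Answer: 1/441 ≈ 0.0022676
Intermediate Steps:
f = 3/10 (f = -3/(-10) = -3*(-⅒) = 3/10 ≈ 0.30000)
G = 21 (G = 3*((-1 - 1*5)*(-4) + 4)/4 = 3*((-1 - 5)*(-4) + 4)/4 = 3*(-6*(-4) + 4)/4 = 3*(24 + 4)/4 = (¾)*28 = 21)
v(l) = 1/21
v(f)² = (1/21)² = 1/441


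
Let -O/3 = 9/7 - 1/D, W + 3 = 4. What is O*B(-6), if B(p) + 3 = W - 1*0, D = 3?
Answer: 40/7 ≈ 5.7143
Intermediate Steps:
W = 1 (W = -3 + 4 = 1)
O = -20/7 (O = -3*(9/7 - 1/3) = -3*(9*(⅐) - 1*⅓) = -3*(9/7 - ⅓) = -3*20/21 = -20/7 ≈ -2.8571)
B(p) = -2 (B(p) = -3 + (1 - 1*0) = -3 + (1 + 0) = -3 + 1 = -2)
O*B(-6) = -20/7*(-2) = 40/7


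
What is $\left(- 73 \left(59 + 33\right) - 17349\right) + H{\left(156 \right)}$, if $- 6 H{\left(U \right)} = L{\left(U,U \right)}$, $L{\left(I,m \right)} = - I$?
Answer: $-24039$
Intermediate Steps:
$H{\left(U \right)} = \frac{U}{6}$ ($H{\left(U \right)} = - \frac{\left(-1\right) U}{6} = \frac{U}{6}$)
$\left(- 73 \left(59 + 33\right) - 17349\right) + H{\left(156 \right)} = \left(- 73 \left(59 + 33\right) - 17349\right) + \frac{1}{6} \cdot 156 = \left(\left(-73\right) 92 - 17349\right) + 26 = \left(-6716 - 17349\right) + 26 = -24065 + 26 = -24039$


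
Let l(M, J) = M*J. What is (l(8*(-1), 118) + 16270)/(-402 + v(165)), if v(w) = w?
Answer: -194/3 ≈ -64.667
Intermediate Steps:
l(M, J) = J*M
(l(8*(-1), 118) + 16270)/(-402 + v(165)) = (118*(8*(-1)) + 16270)/(-402 + 165) = (118*(-8) + 16270)/(-237) = (-944 + 16270)*(-1/237) = 15326*(-1/237) = -194/3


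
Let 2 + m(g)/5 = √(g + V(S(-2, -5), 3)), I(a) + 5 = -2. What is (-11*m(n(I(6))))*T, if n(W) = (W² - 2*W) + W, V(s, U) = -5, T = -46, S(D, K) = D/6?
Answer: -5060 + 2530*√51 ≈ 13008.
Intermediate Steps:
S(D, K) = D/6 (S(D, K) = D*(⅙) = D/6)
I(a) = -7 (I(a) = -5 - 2 = -7)
n(W) = W² - W
m(g) = -10 + 5*√(-5 + g) (m(g) = -10 + 5*√(g - 5) = -10 + 5*√(-5 + g))
(-11*m(n(I(6))))*T = -11*(-10 + 5*√(-5 - 7*(-1 - 7)))*(-46) = -11*(-10 + 5*√(-5 - 7*(-8)))*(-46) = -11*(-10 + 5*√(-5 + 56))*(-46) = -11*(-10 + 5*√51)*(-46) = (110 - 55*√51)*(-46) = -5060 + 2530*√51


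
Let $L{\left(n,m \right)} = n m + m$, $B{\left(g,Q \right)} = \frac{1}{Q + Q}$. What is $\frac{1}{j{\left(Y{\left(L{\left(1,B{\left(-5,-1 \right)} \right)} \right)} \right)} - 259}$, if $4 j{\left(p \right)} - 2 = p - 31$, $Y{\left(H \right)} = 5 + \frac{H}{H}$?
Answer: $- \frac{4}{1059} \approx -0.0037771$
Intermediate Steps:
$B{\left(g,Q \right)} = \frac{1}{2 Q}$
$L{\left(n,m \right)} = m + m n$ ($L{\left(n,m \right)} = m n + m = m + m n$)
$Y{\left(H \right)} = 6$ ($Y{\left(H \right)} = 5 + 1 = 6$)
$j{\left(p \right)} = - \frac{29}{4} + \frac{p}{4}$ ($j{\left(p \right)} = \frac{1}{2} + \frac{p - 31}{4} = \frac{1}{2} + \frac{-31 + p}{4} = \frac{1}{2} + \left(- \frac{31}{4} + \frac{p}{4}\right) = - \frac{29}{4} + \frac{p}{4}$)
$\frac{1}{j{\left(Y{\left(L{\left(1,B{\left(-5,-1 \right)} \right)} \right)} \right)} - 259} = \frac{1}{\left(- \frac{29}{4} + \frac{1}{4} \cdot 6\right) - 259} = \frac{1}{\left(- \frac{29}{4} + \frac{3}{2}\right) - 259} = \frac{1}{- \frac{23}{4} - 259} = \frac{1}{- \frac{1059}{4}} = - \frac{4}{1059}$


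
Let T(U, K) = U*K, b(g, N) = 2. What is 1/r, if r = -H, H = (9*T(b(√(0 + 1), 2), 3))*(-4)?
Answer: 1/216 ≈ 0.0046296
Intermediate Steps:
T(U, K) = K*U
H = -216 (H = (9*(3*2))*(-4) = (9*6)*(-4) = 54*(-4) = -216)
r = 216 (r = -1*(-216) = 216)
1/r = 1/216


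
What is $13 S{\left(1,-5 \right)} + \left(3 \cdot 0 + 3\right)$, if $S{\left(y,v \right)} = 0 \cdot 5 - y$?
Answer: $-10$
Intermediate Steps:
$S{\left(y,v \right)} = - y$ ($S{\left(y,v \right)} = 0 - y = - y$)
$13 S{\left(1,-5 \right)} + \left(3 \cdot 0 + 3\right) = 13 \left(\left(-1\right) 1\right) + \left(3 \cdot 0 + 3\right) = 13 \left(-1\right) + \left(0 + 3\right) = -13 + 3 = -10$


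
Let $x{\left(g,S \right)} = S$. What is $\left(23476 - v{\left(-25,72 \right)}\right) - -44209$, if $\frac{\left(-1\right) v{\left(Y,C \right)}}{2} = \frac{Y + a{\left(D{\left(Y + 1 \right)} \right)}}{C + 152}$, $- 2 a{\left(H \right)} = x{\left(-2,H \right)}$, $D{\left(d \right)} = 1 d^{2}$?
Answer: $\frac{7580407}{112} \approx 67682.0$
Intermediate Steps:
$D{\left(d \right)} = d^{2}$
$a{\left(H \right)} = - \frac{H}{2}$
$v{\left(Y,C \right)} = - \frac{2 \left(Y - \frac{\left(1 + Y\right)^{2}}{2}\right)}{152 + C}$ ($v{\left(Y,C \right)} = - 2 \frac{Y - \frac{\left(Y + 1\right)^{2}}{2}}{C + 152} = - 2 \frac{Y - \frac{\left(1 + Y\right)^{2}}{2}}{152 + C} = - \frac{2 \left(Y - \frac{\left(1 + Y\right)^{2}}{2}\right)}{152 + C}$)
$\left(23476 - v{\left(-25,72 \right)}\right) - -44209 = \left(23476 - \frac{1 + \left(-25\right)^{2}}{152 + 72}\right) - -44209 = \left(23476 - \frac{1 + 625}{224}\right) + 44209 = \left(23476 - \frac{1}{224} \cdot 626\right) + 44209 = \left(23476 - \frac{313}{112}\right) + 44209 = \frac{2628999}{112} + 44209 = \frac{7580407}{112}$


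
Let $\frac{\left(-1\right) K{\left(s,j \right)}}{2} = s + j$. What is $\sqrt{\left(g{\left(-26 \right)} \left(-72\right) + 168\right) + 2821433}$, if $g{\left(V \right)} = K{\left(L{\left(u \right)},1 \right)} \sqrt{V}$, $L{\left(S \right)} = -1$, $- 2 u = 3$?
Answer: $\sqrt{2821601} \approx 1679.8$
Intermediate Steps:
$u = - \frac{3}{2}$ ($u = \left(- \frac{1}{2}\right) 3 = - \frac{3}{2} \approx -1.5$)
$K{\left(s,j \right)} = - 2 j - 2 s$ ($K{\left(s,j \right)} = - 2 \left(s + j\right) = - 2 \left(j + s\right) = - 2 j - 2 s$)
$g{\left(V \right)} = 0$ ($g{\left(V \right)} = \left(\left(-2\right) 1 - -2\right) \sqrt{V} = \left(-2 + 2\right) \sqrt{V} = 0 \sqrt{V} = 0$)
$\sqrt{\left(g{\left(-26 \right)} \left(-72\right) + 168\right) + 2821433} = \sqrt{\left(0 \left(-72\right) + 168\right) + 2821433} = \sqrt{\left(0 + 168\right) + 2821433} = \sqrt{168 + 2821433} = \sqrt{2821601}$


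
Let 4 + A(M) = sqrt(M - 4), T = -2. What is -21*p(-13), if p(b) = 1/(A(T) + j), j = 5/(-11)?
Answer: 11319/3127 + 2541*I*sqrt(6)/3127 ≈ 3.6198 + 1.9905*I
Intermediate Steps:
j = -5/11 (j = 5*(-1/11) = -5/11 ≈ -0.45455)
A(M) = -4 + sqrt(-4 + M) (A(M) = -4 + sqrt(M - 4) = -4 + sqrt(-4 + M))
p(b) = 1/(-49/11 + I*sqrt(6)) (p(b) = 1/((-4 + sqrt(-4 - 2)) - 5/11) = 1/((-4 + sqrt(-6)) - 5/11) = 1/((-4 + I*sqrt(6)) - 5/11) = 1/(-49/11 + I*sqrt(6)))
-21*p(-13) = -21*(-539/3127 - 121*I*sqrt(6)/3127) = 11319/3127 + 2541*I*sqrt(6)/3127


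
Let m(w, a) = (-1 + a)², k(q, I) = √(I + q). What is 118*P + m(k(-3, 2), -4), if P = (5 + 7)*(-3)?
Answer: -4223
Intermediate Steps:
P = -36 (P = 12*(-3) = -36)
118*P + m(k(-3, 2), -4) = 118*(-36) + (-1 - 4)² = -4248 + (-5)² = -4248 + 25 = -4223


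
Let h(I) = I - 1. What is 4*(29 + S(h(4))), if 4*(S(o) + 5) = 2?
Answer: 98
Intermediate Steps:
h(I) = -1 + I
S(o) = -9/2 (S(o) = -5 + (¼)*2 = -5 + ½ = -9/2)
4*(29 + S(h(4))) = 4*(29 - 9/2) = 4*(49/2) = 98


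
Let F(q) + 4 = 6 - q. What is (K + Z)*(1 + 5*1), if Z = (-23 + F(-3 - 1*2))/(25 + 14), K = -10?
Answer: -812/13 ≈ -62.462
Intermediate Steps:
F(q) = 2 - q (F(q) = -4 + (6 - q) = 2 - q)
Z = -16/39 (Z = (-23 + (2 - (-3 - 1*2)))/(25 + 14) = (-23 + (2 - (-3 - 2)))/39 = (-23 + (2 - 1*(-5)))*(1/39) = (-23 + (2 + 5))*(1/39) = (-23 + 7)*(1/39) = -16*1/39 = -16/39 ≈ -0.41026)
(K + Z)*(1 + 5*1) = (-10 - 16/39)*(1 + 5*1) = -406*(1 + 5)/39 = -406/39*6 = -812/13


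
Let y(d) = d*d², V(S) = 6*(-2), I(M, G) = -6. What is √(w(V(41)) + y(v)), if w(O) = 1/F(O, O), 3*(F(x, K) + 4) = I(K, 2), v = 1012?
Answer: √37311614202/6 ≈ 32194.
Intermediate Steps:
F(x, K) = -6 (F(x, K) = -4 + (⅓)*(-6) = -4 - 2 = -6)
V(S) = -12
w(O) = -⅙ (w(O) = 1/(-6) = -⅙)
y(d) = d³
√(w(V(41)) + y(v)) = √(-⅙ + 1012³) = √(-⅙ + 1036433728) = √(6218602367/6) = √37311614202/6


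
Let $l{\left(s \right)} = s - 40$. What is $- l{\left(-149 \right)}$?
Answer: $189$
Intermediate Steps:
$l{\left(s \right)} = -40 + s$
$- l{\left(-149 \right)} = - (-40 - 149) = \left(-1\right) \left(-189\right) = 189$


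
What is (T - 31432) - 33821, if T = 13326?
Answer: -51927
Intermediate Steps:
(T - 31432) - 33821 = (13326 - 31432) - 33821 = -18106 - 33821 = -51927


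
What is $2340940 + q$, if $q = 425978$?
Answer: $2766918$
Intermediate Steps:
$2340940 + q = 2340940 + 425978 = 2766918$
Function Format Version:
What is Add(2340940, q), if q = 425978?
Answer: 2766918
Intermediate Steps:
Add(2340940, q) = Add(2340940, 425978) = 2766918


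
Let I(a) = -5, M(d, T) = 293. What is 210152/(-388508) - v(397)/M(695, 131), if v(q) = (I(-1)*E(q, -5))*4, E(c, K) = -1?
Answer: -17336174/28458211 ≈ -0.60918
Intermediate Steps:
v(q) = 20 (v(q) = -5*(-1)*4 = 5*4 = 20)
210152/(-388508) - v(397)/M(695, 131) = 210152/(-388508) - 20/293 = 210152*(-1/388508) - 20/293 = -52538/97127 - 1*20/293 = -52538/97127 - 20/293 = -17336174/28458211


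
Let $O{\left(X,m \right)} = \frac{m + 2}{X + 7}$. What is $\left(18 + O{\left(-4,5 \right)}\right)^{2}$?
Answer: $\frac{3721}{9} \approx 413.44$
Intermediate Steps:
$O{\left(X,m \right)} = \frac{2 + m}{7 + X}$
$\left(18 + O{\left(-4,5 \right)}\right)^{2} = \left(18 + \frac{2 + 5}{7 - 4}\right)^{2} = \left(18 + \frac{1}{3} \cdot 7\right)^{2} = \left(18 + \frac{7}{3}\right)^{2} = \left(\frac{61}{3}\right)^{2} = \frac{3721}{9}$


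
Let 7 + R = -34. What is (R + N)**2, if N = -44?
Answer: 7225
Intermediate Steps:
R = -41 (R = -7 - 34 = -41)
(R + N)**2 = (-41 - 44)**2 = (-85)**2 = 7225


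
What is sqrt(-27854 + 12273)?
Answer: I*sqrt(15581) ≈ 124.82*I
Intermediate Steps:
sqrt(-27854 + 12273) = sqrt(-15581) = I*sqrt(15581)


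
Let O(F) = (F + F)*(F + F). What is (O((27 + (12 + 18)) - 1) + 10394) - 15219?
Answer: 7719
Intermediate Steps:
O(F) = 4*F**2 (O(F) = (2*F)*(2*F) = 4*F**2)
(O((27 + (12 + 18)) - 1) + 10394) - 15219 = (4*((27 + (12 + 18)) - 1)**2 + 10394) - 15219 = (4*((27 + 30) - 1)**2 + 10394) - 15219 = (4*(57 - 1)**2 + 10394) - 15219 = (4*56**2 + 10394) - 15219 = (4*3136 + 10394) - 15219 = (12544 + 10394) - 15219 = 22938 - 15219 = 7719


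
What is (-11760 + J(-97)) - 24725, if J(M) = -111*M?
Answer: -25718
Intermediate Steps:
(-11760 + J(-97)) - 24725 = (-11760 - 111*(-97)) - 24725 = (-11760 + 10767) - 24725 = -993 - 24725 = -25718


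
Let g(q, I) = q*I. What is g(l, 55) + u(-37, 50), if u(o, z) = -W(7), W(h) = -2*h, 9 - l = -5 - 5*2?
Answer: 1334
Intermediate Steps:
l = 24 (l = 9 - (-5 - 5*2) = 9 - (-5 - 10) = 9 - 1*(-15) = 9 + 15 = 24)
g(q, I) = I*q
u(o, z) = 14 (u(o, z) = -(-2)*7 = -1*(-14) = 14)
g(l, 55) + u(-37, 50) = 55*24 + 14 = 1320 + 14 = 1334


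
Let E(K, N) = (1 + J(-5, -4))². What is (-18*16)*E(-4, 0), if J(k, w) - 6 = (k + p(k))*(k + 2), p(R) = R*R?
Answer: -808992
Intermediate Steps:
p(R) = R²
J(k, w) = 6 + (2 + k)*(k + k²) (J(k, w) = 6 + (k + k²)*(k + 2) = 6 + (k + k²)*(2 + k) = 6 + (2 + k)*(k + k²))
E(K, N) = 2809 (E(K, N) = (1 + (6 + (-5)³ + 2*(-5) + 3*(-5)²))² = (1 + (6 - 125 - 10 + 3*25))² = (1 + (6 - 125 - 10 + 75))² = (1 - 54)² = (-53)² = 2809)
(-18*16)*E(-4, 0) = -18*16*2809 = -288*2809 = -808992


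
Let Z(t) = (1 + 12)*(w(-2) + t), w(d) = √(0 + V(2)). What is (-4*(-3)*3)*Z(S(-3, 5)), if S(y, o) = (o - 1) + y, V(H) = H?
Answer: 468 + 468*√2 ≈ 1129.9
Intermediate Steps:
S(y, o) = -1 + o + y (S(y, o) = (-1 + o) + y = -1 + o + y)
w(d) = √2 (w(d) = √(0 + 2) = √2)
Z(t) = 13*t + 13*√2 (Z(t) = (1 + 12)*(√2 + t) = 13*(t + √2) = 13*t + 13*√2)
(-4*(-3)*3)*Z(S(-3, 5)) = (-4*(-3)*3)*(13*(-1 + 5 - 3) + 13*√2) = (12*3)*(13*1 + 13*√2) = 36*(13 + 13*√2) = 468 + 468*√2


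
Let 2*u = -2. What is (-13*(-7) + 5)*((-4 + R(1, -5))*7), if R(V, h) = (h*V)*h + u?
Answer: 13440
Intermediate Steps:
u = -1 (u = (½)*(-2) = -1)
R(V, h) = -1 + V*h² (R(V, h) = (h*V)*h - 1 = (V*h)*h - 1 = V*h² - 1 = -1 + V*h²)
(-13*(-7) + 5)*((-4 + R(1, -5))*7) = (-13*(-7) + 5)*((-4 + (-1 + 1*(-5)²))*7) = (91 + 5)*((-4 + (-1 + 1*25))*7) = 96*((-4 + (-1 + 25))*7) = 96*((-4 + 24)*7) = 96*(20*7) = 96*140 = 13440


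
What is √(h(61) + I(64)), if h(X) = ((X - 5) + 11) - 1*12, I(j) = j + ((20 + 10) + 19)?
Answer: 2*√42 ≈ 12.961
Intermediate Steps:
I(j) = 49 + j (I(j) = j + (30 + 19) = j + 49 = 49 + j)
h(X) = -6 + X (h(X) = ((-5 + X) + 11) - 12 = (6 + X) - 12 = -6 + X)
√(h(61) + I(64)) = √((-6 + 61) + (49 + 64)) = √(55 + 113) = √168 = 2*√42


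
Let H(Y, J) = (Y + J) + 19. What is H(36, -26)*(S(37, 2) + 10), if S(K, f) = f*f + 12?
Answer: 754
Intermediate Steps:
H(Y, J) = 19 + J + Y (H(Y, J) = (J + Y) + 19 = 19 + J + Y)
S(K, f) = 12 + f² (S(K, f) = f² + 12 = 12 + f²)
H(36, -26)*(S(37, 2) + 10) = (19 - 26 + 36)*((12 + 2²) + 10) = 29*((12 + 4) + 10) = 29*(16 + 10) = 29*26 = 754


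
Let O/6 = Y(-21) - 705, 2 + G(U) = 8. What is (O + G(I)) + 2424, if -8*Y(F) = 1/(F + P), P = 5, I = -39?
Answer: -115197/64 ≈ -1800.0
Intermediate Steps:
G(U) = 6 (G(U) = -2 + 8 = 6)
Y(F) = -1/(8*(5 + F)) (Y(F) = -1/(8*(F + 5)) = -1/(8*(5 + F)))
O = -270717/64 (O = 6*(-1/(40 + 8*(-21)) - 705) = 6*(-1/(40 - 168) - 705) = 6*(-1/(-128) - 705) = 6*(-1*(-1/128) - 705) = 6*(1/128 - 705) = 6*(-90239/128) = -270717/64 ≈ -4230.0)
(O + G(I)) + 2424 = (-270717/64 + 6) + 2424 = -270333/64 + 2424 = -115197/64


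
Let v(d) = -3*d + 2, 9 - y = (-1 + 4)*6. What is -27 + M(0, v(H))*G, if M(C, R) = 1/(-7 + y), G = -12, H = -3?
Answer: -105/4 ≈ -26.250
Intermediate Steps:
y = -9 (y = 9 - (-1 + 4)*6 = 9 - 3*6 = 9 - 1*18 = 9 - 18 = -9)
v(d) = 2 - 3*d
M(C, R) = -1/16 (M(C, R) = 1/(-7 - 9) = 1/(-16) = -1/16)
-27 + M(0, v(H))*G = -27 - 1/16*(-12) = -27 + ¾ = -105/4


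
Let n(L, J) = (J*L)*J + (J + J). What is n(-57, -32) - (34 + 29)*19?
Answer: -59629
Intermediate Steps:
n(L, J) = 2*J + L*J**2 (n(L, J) = L*J**2 + 2*J = 2*J + L*J**2)
n(-57, -32) - (34 + 29)*19 = -32*(2 - 32*(-57)) - (34 + 29)*19 = -32*(2 + 1824) - 63*19 = -32*1826 - 1*1197 = -58432 - 1197 = -59629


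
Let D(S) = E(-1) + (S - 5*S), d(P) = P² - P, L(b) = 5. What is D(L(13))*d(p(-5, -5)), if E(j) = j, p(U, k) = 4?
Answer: -252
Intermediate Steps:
D(S) = -1 - 4*S (D(S) = -1 + (S - 5*S) = -1 - 4*S)
D(L(13))*d(p(-5, -5)) = (-1 - 4*5)*(4*(-1 + 4)) = (-1 - 20)*(4*3) = -21*12 = -252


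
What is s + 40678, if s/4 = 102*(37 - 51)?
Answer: 34966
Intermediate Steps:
s = -5712 (s = 4*(102*(37 - 51)) = 4*(102*(-14)) = 4*(-1428) = -5712)
s + 40678 = -5712 + 40678 = 34966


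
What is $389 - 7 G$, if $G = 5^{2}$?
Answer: $214$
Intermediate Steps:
$G = 25$
$389 - 7 G = 389 - 7 \cdot 25 = 389 - 175 = 214$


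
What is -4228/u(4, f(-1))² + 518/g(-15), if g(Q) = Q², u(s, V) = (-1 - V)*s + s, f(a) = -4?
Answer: -204673/14400 ≈ -14.213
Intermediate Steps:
u(s, V) = s + s*(-1 - V) (u(s, V) = s*(-1 - V) + s = s + s*(-1 - V))
-4228/u(4, f(-1))² + 518/g(-15) = -4228/((-1*(-4)*4)²) + 518/((-15)²) = -4228/(16²) + 518/225 = -4228/256 + 518*(1/225) = -4228*1/256 + 518/225 = -1057/64 + 518/225 = -204673/14400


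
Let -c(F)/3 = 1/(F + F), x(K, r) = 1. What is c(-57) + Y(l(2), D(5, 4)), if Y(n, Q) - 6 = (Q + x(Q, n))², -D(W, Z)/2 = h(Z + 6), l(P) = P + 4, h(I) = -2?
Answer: 1179/38 ≈ 31.026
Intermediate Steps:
l(P) = 4 + P
c(F) = -3/(2*F) (c(F) = -3/(F + F) = -3*1/(2*F) = -3/(2*F))
D(W, Z) = 4 (D(W, Z) = -2*(-2) = 4)
Y(n, Q) = 6 + (1 + Q)² (Y(n, Q) = 6 + (Q + 1)² = 6 + (1 + Q)²)
c(-57) + Y(l(2), D(5, 4)) = -3/2/(-57) + (6 + (1 + 4)²) = -3/2*(-1/57) + (6 + 5²) = 1/38 + (6 + 25) = 1/38 + 31 = 1179/38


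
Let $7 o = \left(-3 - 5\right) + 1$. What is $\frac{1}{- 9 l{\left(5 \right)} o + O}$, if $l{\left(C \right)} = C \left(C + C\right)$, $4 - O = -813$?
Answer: $\frac{1}{1267} \approx 0.00078927$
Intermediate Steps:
$O = 817$ ($O = 4 - -813 = 4 + 813 = 817$)
$o = -1$ ($o = \frac{\left(-3 - 5\right) + 1}{7} = \frac{-8 + 1}{7} = \frac{1}{7} \left(-7\right) = -1$)
$l{\left(C \right)} = 2 C^{2}$ ($l{\left(C \right)} = C 2 C = 2 C^{2}$)
$\frac{1}{- 9 l{\left(5 \right)} o + O} = \frac{1}{- 9 \cdot 2 \cdot 5^{2} \left(-1\right) + 817} = \frac{1}{- 9 \cdot 2 \cdot 25 \left(-1\right) + 817} = \frac{1}{\left(-9\right) 50 \left(-1\right) + 817} = \frac{1}{\left(-450\right) \left(-1\right) + 817} = \frac{1}{450 + 817} = \frac{1}{1267}$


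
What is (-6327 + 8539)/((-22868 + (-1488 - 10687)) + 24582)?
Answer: -2212/10461 ≈ -0.21145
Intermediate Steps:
(-6327 + 8539)/((-22868 + (-1488 - 10687)) + 24582) = 2212/((-22868 - 12175) + 24582) = 2212/(-35043 + 24582) = 2212/(-10461) = 2212*(-1/10461) = -2212/10461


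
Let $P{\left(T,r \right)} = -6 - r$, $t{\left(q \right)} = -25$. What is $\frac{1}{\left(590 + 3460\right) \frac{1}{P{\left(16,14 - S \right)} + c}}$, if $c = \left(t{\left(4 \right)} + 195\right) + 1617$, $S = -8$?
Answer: $\frac{1759}{4050} \approx 0.43432$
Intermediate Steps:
$c = 1787$ ($c = \left(-25 + 195\right) + 1617 = 170 + 1617 = 1787$)
$\frac{1}{\left(590 + 3460\right) \frac{1}{P{\left(16,14 - S \right)} + c}} = \frac{1}{\left(590 + 3460\right) \frac{1}{\left(-6 - \left(14 - -8\right)\right) + 1787}} = \frac{1}{4050 \frac{1}{\left(-6 - \left(14 + 8\right)\right) + 1787}} = \frac{1}{4050 \frac{1}{\left(-6 - 22\right) + 1787}} = \frac{1}{4050 \frac{1}{-28 + 1787}} = \frac{1}{4050 \cdot \frac{1}{1759}} = \frac{1}{\frac{4050}{1759}} = \frac{1759}{4050}$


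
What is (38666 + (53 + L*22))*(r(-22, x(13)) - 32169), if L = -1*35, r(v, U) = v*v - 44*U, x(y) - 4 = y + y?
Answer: -1252506745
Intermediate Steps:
x(y) = 4 + 2*y (x(y) = 4 + (y + y) = 4 + 2*y)
r(v, U) = v**2 - 44*U
L = -35
(38666 + (53 + L*22))*(r(-22, x(13)) - 32169) = (38666 + (53 - 35*22))*(((-22)**2 - 44*(4 + 2*13)) - 32169) = (38666 + (53 - 770))*((484 - 44*(4 + 26)) - 32169) = (38666 - 717)*((484 - 44*30) - 32169) = 37949*((484 - 1320) - 32169) = 37949*(-836 - 32169) = 37949*(-33005) = -1252506745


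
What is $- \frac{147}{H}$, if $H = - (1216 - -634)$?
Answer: $\frac{147}{1850} \approx 0.079459$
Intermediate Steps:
$H = -1850$ ($H = - (1216 + 634) = \left(-1\right) 1850 = -1850$)
$- \frac{147}{H} = - \frac{147}{-1850} = \left(-147\right) \left(- \frac{1}{1850}\right) = \frac{147}{1850}$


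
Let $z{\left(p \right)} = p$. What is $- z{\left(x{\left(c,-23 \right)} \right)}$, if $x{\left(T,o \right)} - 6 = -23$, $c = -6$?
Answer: $17$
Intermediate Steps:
$x{\left(T,o \right)} = -17$ ($x{\left(T,o \right)} = 6 - 23 = -17$)
$- z{\left(x{\left(c,-23 \right)} \right)} = \left(-1\right) \left(-17\right) = 17$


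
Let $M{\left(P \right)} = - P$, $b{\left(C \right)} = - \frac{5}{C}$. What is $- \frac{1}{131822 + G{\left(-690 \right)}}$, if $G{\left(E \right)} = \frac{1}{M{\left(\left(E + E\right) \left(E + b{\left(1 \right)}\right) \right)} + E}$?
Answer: $- \frac{959790}{126521437379} \approx -7.586 \cdot 10^{-6}$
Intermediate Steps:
$G{\left(E \right)} = \frac{1}{E - 2 E \left(-5 + E\right)}$ ($G{\left(E \right)} = \frac{1}{- \left(E + E\right) \left(E - \frac{5}{1}\right) + E} = \frac{1}{- 2 E \left(E - 5\right) + E} = \frac{1}{- 2 E \left(-5 + E\right) + E} = \frac{1}{E - 2 E \left(-5 + E\right)}$)
$- \frac{1}{131822 + G{\left(-690 \right)}} = - \frac{1}{131822 - \frac{1}{\left(-690\right) \left(-11 + 2 \left(-690\right)\right)}} = - \frac{1}{131822 - - \frac{1}{690 \left(-11 - 1380\right)}} = - \frac{1}{131822 - - \frac{1}{690 \left(-1391\right)}} = - \frac{1}{131822 - \left(- \frac{1}{690}\right) \left(- \frac{1}{1391}\right)} = - \frac{1}{131822 - \frac{1}{959790}} = - \frac{1}{\frac{126521437379}{959790}} = \left(-1\right) \frac{959790}{126521437379} = - \frac{959790}{126521437379}$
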